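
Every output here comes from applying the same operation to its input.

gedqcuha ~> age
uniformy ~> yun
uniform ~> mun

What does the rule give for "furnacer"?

rfu

What's happening: move the last character to the front, then keep only the first 3 characters.
Starting from "furnacer": after the first operation, "rfurnace"; after the second, "rfu".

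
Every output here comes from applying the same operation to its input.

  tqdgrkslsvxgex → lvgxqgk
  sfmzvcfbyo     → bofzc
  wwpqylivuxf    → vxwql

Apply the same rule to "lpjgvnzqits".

qtpgn

The pattern: keep every other character starting from the second (positions 2nd, 4th, 6th, ...), then move the first 3 characters to the end (rotate left by 3).
For "lpjgvnzqits" the result is "qtpgn".
(Check on "tqdgrkslsvxgex": → "qgklvgx" → "lvgxqgk" ✓)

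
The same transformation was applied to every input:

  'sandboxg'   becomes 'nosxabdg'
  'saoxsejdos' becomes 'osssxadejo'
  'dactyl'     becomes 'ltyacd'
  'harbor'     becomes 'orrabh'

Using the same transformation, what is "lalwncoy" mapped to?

The rule is to sort the characters into alphabetical order, then swap the front and back halves of the string.
On "lalwncoy": the first step gives "acllnowy", and the second then gives "nowyacll".

nowyacll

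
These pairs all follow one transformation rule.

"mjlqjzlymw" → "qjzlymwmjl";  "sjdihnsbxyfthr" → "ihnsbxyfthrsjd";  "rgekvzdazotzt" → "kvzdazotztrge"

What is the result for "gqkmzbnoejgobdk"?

mzbnoejgobdkgqk

Each output is the input with this applied: move the first 3 characters to the end (rotate left by 3).
On "gqkmzbnoejgobdk" that produces "mzbnoejgobdkgqk".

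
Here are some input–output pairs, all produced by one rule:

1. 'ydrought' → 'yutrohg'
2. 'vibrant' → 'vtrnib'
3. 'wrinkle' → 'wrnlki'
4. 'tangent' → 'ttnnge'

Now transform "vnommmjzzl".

The pattern: sort the characters into reverse alphabetical order, then delete the last character.
So "vnommmjzzl" becomes "zzvonmmml".

zzvonmmml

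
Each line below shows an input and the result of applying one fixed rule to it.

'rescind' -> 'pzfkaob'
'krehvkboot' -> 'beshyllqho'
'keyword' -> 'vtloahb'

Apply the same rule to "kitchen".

qzebkhf

The rule is to shift every letter 3 places backward in the alphabet (wrapping around), then move the first 2 characters to the end (rotate left by 2).
For "kitchen", step one produces "hfqzebk"; step two turns that into "qzebkhf".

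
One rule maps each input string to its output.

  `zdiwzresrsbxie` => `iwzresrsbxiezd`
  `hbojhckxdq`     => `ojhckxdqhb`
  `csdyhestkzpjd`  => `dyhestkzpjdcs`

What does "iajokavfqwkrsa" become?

What's happening: move the first 2 characters to the end (rotate left by 2).
For "iajokavfqwkrsa" the result is "jokavfqwkrsaia".

jokavfqwkrsaia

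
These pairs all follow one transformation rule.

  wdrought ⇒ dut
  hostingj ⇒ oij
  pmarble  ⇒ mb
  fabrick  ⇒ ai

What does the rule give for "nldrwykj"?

lwj

Each output is the input with this applied: keep one character in every 3, starting at position 2 (positions 2nd, 5th, 8th, ...).
On "nldrwykj" that produces "lwj".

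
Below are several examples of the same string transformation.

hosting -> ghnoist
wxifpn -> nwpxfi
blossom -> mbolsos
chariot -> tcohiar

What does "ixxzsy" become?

yisxzx

The transformation: take characters alternately from the front and the back (1st, last, 2nd, 2nd-last, ...), then swap each adjacent pair of characters (1↔2, 3↔4, ...).
Applying both steps to "ixxzsy": "iyxsxz", then "yisxzx".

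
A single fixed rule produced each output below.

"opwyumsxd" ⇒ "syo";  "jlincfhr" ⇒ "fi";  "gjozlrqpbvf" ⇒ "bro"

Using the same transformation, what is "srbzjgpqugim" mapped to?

gpzs

The pattern: reverse the string, then keep one character in every 3, starting at position 3 (positions 3rd, 6th, 9th, ...).
So "srbzjgpqugim" becomes "gpzs".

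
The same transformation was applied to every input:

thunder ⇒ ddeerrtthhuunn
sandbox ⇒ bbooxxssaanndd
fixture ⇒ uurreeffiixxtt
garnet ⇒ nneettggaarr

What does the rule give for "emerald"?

Looking at the pairs, the operation is to move the last 3 characters to the front (rotate right by 3), then double every character.
For "emerald", step one produces "aldemer"; step two turns that into "aallddeemmeerr".

aallddeemmeerr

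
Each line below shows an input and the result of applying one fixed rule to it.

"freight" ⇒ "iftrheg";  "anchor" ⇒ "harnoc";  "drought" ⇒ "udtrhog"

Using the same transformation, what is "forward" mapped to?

Looking at the pairs, the operation is to take characters alternately from the front and the back (1st, last, 2nd, 2nd-last, ...), then move the last character to the front.
On "forward" that produces "wfdorra".

wfdorra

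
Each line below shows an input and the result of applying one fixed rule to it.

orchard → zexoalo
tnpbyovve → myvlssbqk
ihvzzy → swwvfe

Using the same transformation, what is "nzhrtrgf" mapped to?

eoqodckw

Each output is the input with this applied: move the first 2 characters to the end (rotate left by 2), then shift every letter 3 places backward in the alphabet (wrapping around).
"nzhrtrgf" → "hrtrgfnz" → "eoqodckw".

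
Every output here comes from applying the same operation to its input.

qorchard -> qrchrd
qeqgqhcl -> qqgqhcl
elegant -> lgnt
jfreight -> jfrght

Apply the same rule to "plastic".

plstc

Each output is the input with this applied: remove every vowel.
"plastic" → "plstc".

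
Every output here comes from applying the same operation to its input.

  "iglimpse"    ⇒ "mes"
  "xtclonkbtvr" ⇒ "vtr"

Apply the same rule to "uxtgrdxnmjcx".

mxc

In each case the input is transformed by: swap each adjacent pair of characters (1↔2, 3↔4, ...), then keep only the last 3 characters.
Working it through for "uxtgrdxnmjcx": intermediate "xugtdrnxjmxc", final "mxc".
(Check on "iglimpse": → "giilpmes" → "mes" ✓)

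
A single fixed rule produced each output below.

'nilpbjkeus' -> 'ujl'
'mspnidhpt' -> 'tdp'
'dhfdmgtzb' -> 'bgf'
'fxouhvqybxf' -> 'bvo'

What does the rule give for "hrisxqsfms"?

Rule — keep one character in every 3, starting at position 3 (positions 3rd, 6th, 9th, ...), then reverse the string.
"hrisxqsfms" → "iqm" → "mqi".

mqi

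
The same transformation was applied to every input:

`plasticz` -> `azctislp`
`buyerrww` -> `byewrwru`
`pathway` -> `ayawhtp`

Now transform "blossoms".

The pattern: sort the characters into alphabetical order, then take characters alternately from the front and the back (1st, last, 2nd, 2nd-last, ...).
For "blossoms", step one produces "blmoosss"; step two turns that into "bslsmsoo".

bslsmsoo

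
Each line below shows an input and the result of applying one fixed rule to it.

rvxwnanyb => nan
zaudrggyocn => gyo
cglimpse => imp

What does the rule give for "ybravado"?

ava

The transformation: move the last 2 characters to the front (rotate right by 2), then keep only the last 3 characters.
On "ybravado": the first step gives "doybrava", and the second then gives "ava".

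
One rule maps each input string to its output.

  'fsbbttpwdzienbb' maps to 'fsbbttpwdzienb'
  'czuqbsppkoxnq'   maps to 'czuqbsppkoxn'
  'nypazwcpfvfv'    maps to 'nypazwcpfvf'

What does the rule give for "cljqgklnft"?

The transformation: delete the last character.
Applying that to "cljqgklnft" gives "cljqgklnf".

cljqgklnf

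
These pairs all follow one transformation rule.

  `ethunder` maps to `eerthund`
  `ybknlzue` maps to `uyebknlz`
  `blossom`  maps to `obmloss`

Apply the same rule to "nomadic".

incomad

The transformation: swap the first and last characters, then move the last 2 characters to the front (rotate right by 2).
Applying that to "nomadic" gives "incomad".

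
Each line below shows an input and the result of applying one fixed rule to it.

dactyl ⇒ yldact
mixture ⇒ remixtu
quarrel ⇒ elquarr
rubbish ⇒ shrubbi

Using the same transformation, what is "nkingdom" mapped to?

Rule — move the last 2 characters to the front (rotate right by 2).
"nkingdom" → "omnkingd".

omnkingd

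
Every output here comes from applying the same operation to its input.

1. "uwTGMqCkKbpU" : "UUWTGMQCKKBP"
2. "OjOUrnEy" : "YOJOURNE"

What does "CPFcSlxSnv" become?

VCPFCSLXSN

Rule — move the last character to the front, then convert every letter to uppercase.
"CPFcSlxSnv" → "vCPFcSlxSn" → "VCPFCSLXSN".
(Check on "uwTGMqCkKbpU": → "UuwTGMqCkKbp" → "UUWTGMQCKKBP" ✓)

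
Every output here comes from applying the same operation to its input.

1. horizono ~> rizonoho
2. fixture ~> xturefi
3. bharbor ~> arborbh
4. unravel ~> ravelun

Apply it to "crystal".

In each case the input is transformed by: move the first 2 characters to the end (rotate left by 2).
Doing the same to "crystal": "ystalcr".

ystalcr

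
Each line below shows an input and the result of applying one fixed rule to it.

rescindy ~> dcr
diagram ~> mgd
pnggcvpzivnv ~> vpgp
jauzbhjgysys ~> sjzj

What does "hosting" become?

Each output is the input with this applied: keep one character in every 3, starting at position 1 (positions 1st, 4th, 7th, ...), then reverse the string.
Working it through for "hosting": intermediate "htg", final "gth".
(Check on "rescindy": → "rcd" → "dcr" ✓)

gth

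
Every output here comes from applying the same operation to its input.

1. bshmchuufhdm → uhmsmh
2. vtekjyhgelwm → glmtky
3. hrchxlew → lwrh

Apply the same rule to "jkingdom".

dmkn

The rule is to swap the front and back halves of the string, then keep every other character starting from the second (positions 2nd, 4th, 6th, ...).
On "jkingdom" that produces "dmkn".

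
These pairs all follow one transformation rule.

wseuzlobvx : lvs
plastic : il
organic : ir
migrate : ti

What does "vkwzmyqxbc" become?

In each case the input is transformed by: move the first 3 characters to the end (rotate left by 3), then keep one character in every 3, starting at position 3 (positions 3rd, 6th, 9th, ...).
On "vkwzmyqxbc" that produces "ybk".

ybk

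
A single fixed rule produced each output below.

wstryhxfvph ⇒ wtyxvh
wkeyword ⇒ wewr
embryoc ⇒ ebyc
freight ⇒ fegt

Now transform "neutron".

Rule — keep every other character starting from the first (positions 1st, 3rd, 5th, ...).
So "neutron" becomes "nurn".

nurn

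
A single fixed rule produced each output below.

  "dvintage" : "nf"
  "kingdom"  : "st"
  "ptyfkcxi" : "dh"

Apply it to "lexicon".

ct

Looking at the pairs, the operation is to shift every letter 5 places forward in the alphabet (wrapping around), then keep one character in every 3, starting at position 3 (positions 3rd, 6th, 9th, ...).
Starting from "lexicon": after the first operation, "qjcnhts"; after the second, "ct".
(Check on "dvintage": → "iansyflj" → "nf" ✓)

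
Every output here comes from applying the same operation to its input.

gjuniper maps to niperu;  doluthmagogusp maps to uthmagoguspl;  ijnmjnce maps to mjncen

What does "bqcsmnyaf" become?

Rule — delete the first 2 characters, then move the first character to the end.
Starting from "bqcsmnyaf": after the first operation, "csmnyaf"; after the second, "smnyafc".

smnyafc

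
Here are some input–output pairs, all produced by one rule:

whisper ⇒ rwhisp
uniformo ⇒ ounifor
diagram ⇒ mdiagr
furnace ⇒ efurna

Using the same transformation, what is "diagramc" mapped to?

Looking at the pairs, the operation is to move the last 2 characters to the front (rotate right by 2), then delete the first character.
Working it through for "diagramc": intermediate "mcdiagra", final "cdiagra".

cdiagra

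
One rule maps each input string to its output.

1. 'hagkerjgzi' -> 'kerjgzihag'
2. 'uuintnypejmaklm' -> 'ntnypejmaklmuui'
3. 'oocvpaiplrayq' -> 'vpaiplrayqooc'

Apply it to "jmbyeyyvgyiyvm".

yeyyvgyiyvmjmb

In each case the input is transformed by: move the first 3 characters to the end (rotate left by 3).
"jmbyeyyvgyiyvm" → "yeyyvgyiyvmjmb".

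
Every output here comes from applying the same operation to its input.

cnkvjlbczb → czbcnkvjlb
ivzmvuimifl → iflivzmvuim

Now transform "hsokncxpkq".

Each output is the input with this applied: move the last 3 characters to the front (rotate right by 3).
For "hsokncxpkq" the result is "pkqhsokncx".

pkqhsokncx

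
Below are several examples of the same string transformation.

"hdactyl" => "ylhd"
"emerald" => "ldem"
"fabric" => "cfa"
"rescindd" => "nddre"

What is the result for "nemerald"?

aldne

Looking at the pairs, the operation is to move the first 2 characters to the end (rotate left by 2), then delete the first 3 characters.
Starting from "nemerald": after the first operation, "meraldne"; after the second, "aldne".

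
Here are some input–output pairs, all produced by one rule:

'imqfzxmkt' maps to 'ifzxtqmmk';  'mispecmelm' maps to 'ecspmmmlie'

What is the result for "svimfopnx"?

ifxvsponm

The transformation: sort the characters into reverse alphabetical order, then move the last 2 characters to the front (rotate right by 2).
Applying both steps to "svimfopnx": "xvsponmif", then "ifxvsponm".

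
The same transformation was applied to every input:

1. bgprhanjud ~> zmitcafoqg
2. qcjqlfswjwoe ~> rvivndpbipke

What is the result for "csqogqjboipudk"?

The pattern: shift every letter 1 place backward in the alphabet (wrapping around), then swap the front and back halves of the string.
Applying both steps to "csqogqjboipudk": "brpnfpianhotcj", then "anhotcjbrpnfpi".

anhotcjbrpnfpi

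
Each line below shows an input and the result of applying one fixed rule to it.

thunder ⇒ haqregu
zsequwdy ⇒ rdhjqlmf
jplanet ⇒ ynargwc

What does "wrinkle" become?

The rule is to move the first 2 characters to the end (rotate left by 2), then shift every letter 13 places forward in the alphabet (wrapping around) — i.e. ROT13.
For "wrinkle", step one produces "inklewr"; step two turns that into "vaxyrje".

vaxyrje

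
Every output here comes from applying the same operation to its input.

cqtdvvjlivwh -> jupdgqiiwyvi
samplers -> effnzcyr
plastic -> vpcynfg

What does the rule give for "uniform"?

Rule — shift every letter 13 places forward in the alphabet (wrapping around) — i.e. ROT13, then move the last 2 characters to the front (rotate right by 2).
"uniform" → "havsbez" → "ezhavsb".

ezhavsb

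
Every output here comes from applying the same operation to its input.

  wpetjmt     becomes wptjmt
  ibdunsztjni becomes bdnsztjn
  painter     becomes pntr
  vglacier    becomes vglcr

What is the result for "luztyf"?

Rule — remove every vowel.
So "luztyf" becomes "lztyf".

lztyf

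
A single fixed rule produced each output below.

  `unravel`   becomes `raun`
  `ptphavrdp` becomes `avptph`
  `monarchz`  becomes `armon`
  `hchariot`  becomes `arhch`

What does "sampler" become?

mpsa

Rule — delete the last 3 characters, then move the last 2 characters to the front (rotate right by 2).
On "sampler" that produces "mpsa".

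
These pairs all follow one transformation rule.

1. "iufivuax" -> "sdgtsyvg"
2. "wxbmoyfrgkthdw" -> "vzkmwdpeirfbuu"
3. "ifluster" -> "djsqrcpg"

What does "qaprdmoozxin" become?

ynpbkmmxvglo

Looking at the pairs, the operation is to move the first character to the end, then shift every letter 2 places backward in the alphabet (wrapping around).
"qaprdmoozxin" → "ynpbkmmxvglo".
(Check on "wxbmoyfrgkthdw": → "xbmoyfrgkthdww" → "vzkmwdpeirfbuu" ✓)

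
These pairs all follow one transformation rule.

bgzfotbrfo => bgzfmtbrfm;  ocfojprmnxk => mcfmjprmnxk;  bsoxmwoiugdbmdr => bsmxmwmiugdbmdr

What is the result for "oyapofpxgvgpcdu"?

Each output is the input with this applied: replace every "o" with "m".
For "oyapofpxgvgpcdu" the result is "myapmfpxgvgpcdu".

myapmfpxgvgpcdu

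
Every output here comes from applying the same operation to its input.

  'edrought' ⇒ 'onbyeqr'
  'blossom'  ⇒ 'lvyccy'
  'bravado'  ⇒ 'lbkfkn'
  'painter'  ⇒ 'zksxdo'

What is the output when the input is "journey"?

tyebxo

Looking at the pairs, the operation is to delete the last character, then shift every letter 10 places forward in the alphabet (wrapping around).
On "journey": the first step gives "journe", and the second then gives "tyebxo".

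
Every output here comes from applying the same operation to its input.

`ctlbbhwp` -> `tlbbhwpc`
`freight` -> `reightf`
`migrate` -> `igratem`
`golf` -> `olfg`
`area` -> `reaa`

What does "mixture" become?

ixturem

The pattern: move the first character to the end.
Doing the same to "mixture": "ixturem".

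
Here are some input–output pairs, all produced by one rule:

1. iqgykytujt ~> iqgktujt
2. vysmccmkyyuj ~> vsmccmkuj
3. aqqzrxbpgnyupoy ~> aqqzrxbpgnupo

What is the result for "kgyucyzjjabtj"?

The transformation: remove every "y".
On "kgyucyzjjabtj" that produces "kguczjjabtj".

kguczjjabtj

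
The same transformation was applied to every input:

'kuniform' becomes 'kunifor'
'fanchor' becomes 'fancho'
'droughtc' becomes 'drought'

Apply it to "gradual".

gradua

In each case the input is transformed by: delete the last character.
So "gradual" becomes "gradua".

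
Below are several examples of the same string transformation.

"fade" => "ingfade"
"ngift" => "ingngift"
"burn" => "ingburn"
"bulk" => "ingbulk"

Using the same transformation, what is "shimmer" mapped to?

ingshimmer

What's happening: prepend "ing".
Doing the same to "shimmer": "ingshimmer".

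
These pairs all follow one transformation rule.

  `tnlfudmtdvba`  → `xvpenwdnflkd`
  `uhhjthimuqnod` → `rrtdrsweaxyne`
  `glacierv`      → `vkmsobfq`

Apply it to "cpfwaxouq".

The transformation: shift every letter 10 places forward in the alphabet (wrapping around), then move the first character to the end.
"cpfwaxouq" → "zpgkhyeam".

zpgkhyeam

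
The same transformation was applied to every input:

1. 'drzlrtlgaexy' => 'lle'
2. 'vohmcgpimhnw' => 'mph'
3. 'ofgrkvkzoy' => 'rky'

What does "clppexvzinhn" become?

pvn

Rule — delete the first 2 characters, then keep one character in every 3, starting at position 2 (positions 2nd, 5th, 8th, ...).
Starting from "clppexvzinhn": after the first operation, "ppexvzinhn"; after the second, "pvn".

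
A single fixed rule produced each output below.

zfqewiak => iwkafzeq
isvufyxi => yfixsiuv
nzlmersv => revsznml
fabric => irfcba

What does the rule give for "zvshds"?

The rule is to swap the front and back halves of the string, then swap each adjacent pair of characters (1↔2, 3↔4, ...).
"zvshds" → "hdszvs" → "dhzssv".

dhzssv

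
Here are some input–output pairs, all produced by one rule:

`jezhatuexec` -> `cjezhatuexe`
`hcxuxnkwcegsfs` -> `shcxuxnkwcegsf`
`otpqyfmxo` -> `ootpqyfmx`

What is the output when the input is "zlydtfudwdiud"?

The rule is to move the last character to the front.
So "zlydtfudwdiud" becomes "dzlydtfudwdiu".

dzlydtfudwdiu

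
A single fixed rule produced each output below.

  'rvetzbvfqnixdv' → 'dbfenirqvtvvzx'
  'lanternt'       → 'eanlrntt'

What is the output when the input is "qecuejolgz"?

ecgeljqozu

The rule is to sort the characters into alphabetical order, then swap each adjacent pair of characters (1↔2, 3↔4, ...).
Working it through for "qecuejolgz": intermediate "ceegjloquz", final "ecgeljqozu".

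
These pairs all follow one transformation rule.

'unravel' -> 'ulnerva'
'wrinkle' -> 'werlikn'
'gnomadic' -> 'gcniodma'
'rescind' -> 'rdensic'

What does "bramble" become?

berlabm

The rule is to take characters alternately from the front and the back (1st, last, 2nd, 2nd-last, ...).
For "bramble" the result is "berlabm".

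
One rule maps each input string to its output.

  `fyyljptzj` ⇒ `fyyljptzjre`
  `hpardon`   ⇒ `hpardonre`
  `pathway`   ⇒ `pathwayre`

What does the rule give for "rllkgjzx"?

The transformation: append "re".
So "rllkgjzx" becomes "rllkgjzxre".

rllkgjzxre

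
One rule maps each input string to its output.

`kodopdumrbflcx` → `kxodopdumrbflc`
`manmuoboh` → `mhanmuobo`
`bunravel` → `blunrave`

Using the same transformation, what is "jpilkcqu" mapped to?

jupilkcq

What's happening: swap the first and last characters, then move the last character to the front.
For "jpilkcqu" the result is "jupilkcq".
(Check on "bunravel": → "lunraveb" → "blunrave" ✓)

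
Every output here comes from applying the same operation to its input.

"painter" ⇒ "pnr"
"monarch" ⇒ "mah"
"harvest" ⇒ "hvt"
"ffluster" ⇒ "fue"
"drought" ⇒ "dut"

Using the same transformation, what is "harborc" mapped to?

What's happening: keep one character in every 3, starting at position 1 (positions 1st, 4th, 7th, ...).
Applying that to "harborc" gives "hbc".

hbc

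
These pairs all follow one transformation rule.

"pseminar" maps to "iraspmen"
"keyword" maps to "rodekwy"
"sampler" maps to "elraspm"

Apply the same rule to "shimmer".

emrhsmi

Looking at the pairs, the operation is to swap each adjacent pair of characters (1↔2, 3↔4, ...), then move the last 3 characters to the front (rotate right by 3).
Working it through for "shimmer": intermediate "hsmiemr", final "emrhsmi".
(Check on "keyword": → "ekwyrod" → "rodekwy" ✓)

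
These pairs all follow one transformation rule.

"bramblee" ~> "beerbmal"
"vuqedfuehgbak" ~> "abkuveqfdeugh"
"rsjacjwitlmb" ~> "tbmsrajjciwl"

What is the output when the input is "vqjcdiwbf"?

The transformation: swap each adjacent pair of characters (1↔2, 3↔4, ...), then move the last 3 characters to the front (rotate right by 3).
For "vqjcdiwbf", step one produces "qvcjidbwf"; step two turns that into "bwfqvcjid".

bwfqvcjid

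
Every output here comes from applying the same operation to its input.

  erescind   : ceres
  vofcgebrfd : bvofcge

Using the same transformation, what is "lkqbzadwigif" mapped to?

ilkqbzadw

What's happening: delete the last 3 characters, then move the last character to the front.
For "lkqbzadwigif", step one produces "lkqbzadwi"; step two turns that into "ilkqbzadw".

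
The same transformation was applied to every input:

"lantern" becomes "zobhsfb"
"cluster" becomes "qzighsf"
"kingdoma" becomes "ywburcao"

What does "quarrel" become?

eioffsz

Rule — shift every letter 12 places backward in the alphabet (wrapping around).
"quarrel" → "eioffsz".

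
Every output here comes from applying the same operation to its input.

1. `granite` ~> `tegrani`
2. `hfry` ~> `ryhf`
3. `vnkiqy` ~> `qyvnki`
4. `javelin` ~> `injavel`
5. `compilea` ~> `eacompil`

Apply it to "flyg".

ygfl

The transformation: move the last 2 characters to the front (rotate right by 2).
So "flyg" becomes "ygfl".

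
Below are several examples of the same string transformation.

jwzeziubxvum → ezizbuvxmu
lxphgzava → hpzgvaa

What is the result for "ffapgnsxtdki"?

The pattern: delete the first 2 characters, then swap each adjacent pair of characters (1↔2, 3↔4, ...).
So "ffapgnsxtdki" becomes "pangxsdtik".

pangxsdtik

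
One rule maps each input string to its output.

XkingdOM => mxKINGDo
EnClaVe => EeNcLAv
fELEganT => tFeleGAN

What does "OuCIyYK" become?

koUciYy

In each case the input is transformed by: move the last character to the front, then flip the case of every letter.
"OuCIyYK" → "KOuCIyY" → "koUciYy".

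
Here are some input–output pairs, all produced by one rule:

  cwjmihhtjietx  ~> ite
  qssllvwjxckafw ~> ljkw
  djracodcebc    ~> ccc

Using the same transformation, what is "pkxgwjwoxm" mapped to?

wo

Looking at the pairs, the operation is to delete the first 2 characters, then keep one character in every 3, starting at position 3 (positions 3rd, 6th, 9th, ...).
For "pkxgwjwoxm" the result is "wo".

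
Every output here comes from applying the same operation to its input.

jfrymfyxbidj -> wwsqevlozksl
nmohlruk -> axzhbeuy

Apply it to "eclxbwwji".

rvpwyjkjo

The pattern: take characters alternately from the front and the back (1st, last, 2nd, 2nd-last, ...), then shift every letter 13 places forward in the alphabet (wrapping around) — i.e. ROT13.
"eclxbwwji" → "eicjlwxwb" → "rvpwyjkjo".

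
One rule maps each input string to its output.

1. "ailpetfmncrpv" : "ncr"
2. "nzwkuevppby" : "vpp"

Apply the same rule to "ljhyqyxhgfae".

hgf

Each output is the input with this applied: move the last 2 characters to the front (rotate right by 2), then keep only the last 3 characters.
"ljhyqyxhgfae" → "aeljhyqyxhgf" → "hgf".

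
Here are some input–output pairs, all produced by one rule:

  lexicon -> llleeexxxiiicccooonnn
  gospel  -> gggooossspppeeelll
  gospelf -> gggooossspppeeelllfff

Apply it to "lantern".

In each case the input is transformed by: repeat every character 3 times.
So "lantern" becomes "lllaaannnttteeerrrnnn".

lllaaannnttteeerrrnnn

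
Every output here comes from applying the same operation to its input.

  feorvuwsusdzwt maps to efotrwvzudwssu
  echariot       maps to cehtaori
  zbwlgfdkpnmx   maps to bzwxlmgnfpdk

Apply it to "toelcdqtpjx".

Each output is the input with this applied: move the first character to the end, then take characters alternately from the front and the back (1st, last, 2nd, 2nd-last, ...).
On "toelcdqtpjx": the first step gives "oelcdqtpjxt", and the second then gives "otexljcpdtq".

otexljcpdtq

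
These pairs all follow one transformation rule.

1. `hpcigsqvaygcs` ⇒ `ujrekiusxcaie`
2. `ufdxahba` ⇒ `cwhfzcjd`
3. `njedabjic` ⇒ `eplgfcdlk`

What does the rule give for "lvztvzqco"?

qnxbvxbse

The rule is to move the last character to the front, then shift every letter 2 places forward in the alphabet (wrapping around).
"lvztvzqco" → "olvztvzqc" → "qnxbvxbse".
(Check on "hpcigsqvaygcs": → "shpcigsqvaygc" → "ujrekiusxcaie" ✓)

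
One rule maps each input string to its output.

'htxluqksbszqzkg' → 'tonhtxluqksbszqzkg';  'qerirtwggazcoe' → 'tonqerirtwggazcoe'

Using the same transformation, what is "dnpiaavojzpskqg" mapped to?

tondnpiaavojzpskqg

The transformation: prepend "ton".
Doing the same to "dnpiaavojzpskqg": "tondnpiaavojzpskqg".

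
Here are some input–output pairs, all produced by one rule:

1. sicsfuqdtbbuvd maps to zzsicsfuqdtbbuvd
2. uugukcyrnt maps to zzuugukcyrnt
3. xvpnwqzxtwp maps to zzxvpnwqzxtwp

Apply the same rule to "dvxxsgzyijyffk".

In each case the input is transformed by: prepend "zz".
So "dvxxsgzyijyffk" becomes "zzdvxxsgzyijyffk".

zzdvxxsgzyijyffk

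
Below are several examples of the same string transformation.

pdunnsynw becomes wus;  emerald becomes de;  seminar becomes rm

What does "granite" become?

ea

Looking at the pairs, the operation is to move the last 2 characters to the front (rotate right by 2), then keep one character in every 3, starting at position 2 (positions 2nd, 5th, 8th, ...).
So "granite" becomes "ea".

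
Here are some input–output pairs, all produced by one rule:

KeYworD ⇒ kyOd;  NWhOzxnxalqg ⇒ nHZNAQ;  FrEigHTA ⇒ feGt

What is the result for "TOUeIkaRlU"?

tuiAL

The pattern: keep every other character starting from the first (positions 1st, 3rd, 5th, ...), then flip the case of every letter.
Applying both steps to "TOUeIkaRlU": "TUIal", then "tuiAL".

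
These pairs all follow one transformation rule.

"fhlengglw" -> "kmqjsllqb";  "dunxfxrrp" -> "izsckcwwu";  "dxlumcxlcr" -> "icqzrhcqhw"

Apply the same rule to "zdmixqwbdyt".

eirncvbgidy

The rule is to shift every letter 5 places forward in the alphabet (wrapping around).
"zdmixqwbdyt" → "eirncvbgidy".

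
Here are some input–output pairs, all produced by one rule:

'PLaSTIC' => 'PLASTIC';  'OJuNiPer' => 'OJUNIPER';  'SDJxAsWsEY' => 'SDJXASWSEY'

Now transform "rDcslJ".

The transformation: convert every letter to uppercase.
Applying that to "rDcslJ" gives "RDCSLJ".

RDCSLJ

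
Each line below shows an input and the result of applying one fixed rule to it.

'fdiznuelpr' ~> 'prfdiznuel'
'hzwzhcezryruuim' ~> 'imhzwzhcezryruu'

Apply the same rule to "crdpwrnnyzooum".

The pattern: move the last 2 characters to the front (rotate right by 2).
Doing the same to "crdpwrnnyzooum": "umcrdpwrnnyzoo".

umcrdpwrnnyzoo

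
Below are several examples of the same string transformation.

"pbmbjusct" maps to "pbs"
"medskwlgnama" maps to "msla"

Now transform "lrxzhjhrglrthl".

lzhlh

The transformation: keep one character in every 3, starting at position 1 (positions 1st, 4th, 7th, ...).
So "lrxzhjhrglrthl" becomes "lzhlh".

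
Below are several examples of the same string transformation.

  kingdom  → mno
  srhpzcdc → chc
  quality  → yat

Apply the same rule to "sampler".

rme

Rule — move the last character to the front, then keep one character in every 3, starting at position 1 (positions 1st, 4th, 7th, ...).
Working it through for "sampler": intermediate "rsample", final "rme".
(Check on "srhpzcdc": → "csrhpzcd" → "chc" ✓)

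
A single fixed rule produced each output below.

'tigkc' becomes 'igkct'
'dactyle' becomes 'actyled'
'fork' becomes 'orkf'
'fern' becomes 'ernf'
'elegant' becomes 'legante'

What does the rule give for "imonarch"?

Looking at the pairs, the operation is to move the first character to the end.
For "imonarch" the result is "monarchi".

monarchi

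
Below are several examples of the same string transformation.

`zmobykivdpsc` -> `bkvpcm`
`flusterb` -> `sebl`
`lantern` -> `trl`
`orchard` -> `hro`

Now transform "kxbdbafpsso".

The rule is to move the first 2 characters to the end (rotate left by 2), then keep every other character starting from the second (positions 2nd, 4th, 6th, ...).
On "kxbdbafpsso": the first step gives "bdbafpssokx", and the second then gives "dapsk".

dapsk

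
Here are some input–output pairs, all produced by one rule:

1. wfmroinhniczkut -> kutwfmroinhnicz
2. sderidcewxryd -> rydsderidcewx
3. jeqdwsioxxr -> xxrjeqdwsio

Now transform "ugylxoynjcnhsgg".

The transformation: move the last 3 characters to the front (rotate right by 3).
Doing the same to "ugylxoynjcnhsgg": "sggugylxoynjcnh".

sggugylxoynjcnh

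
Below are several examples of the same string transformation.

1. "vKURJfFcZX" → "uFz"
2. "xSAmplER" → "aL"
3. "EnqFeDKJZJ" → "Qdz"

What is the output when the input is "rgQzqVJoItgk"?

What's happening: keep one character in every 3, starting at position 3 (positions 3rd, 6th, 9th, ...), then flip the case of every letter.
For "rgQzqVJoItgk", step one produces "QVIk"; step two turns that into "qviK".

qviK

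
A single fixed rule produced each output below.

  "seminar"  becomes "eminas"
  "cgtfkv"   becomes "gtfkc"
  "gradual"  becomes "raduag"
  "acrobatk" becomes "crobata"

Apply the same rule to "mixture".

ixturm

The pattern: delete the last character, then move the first character to the end.
On "mixture" that produces "ixturm".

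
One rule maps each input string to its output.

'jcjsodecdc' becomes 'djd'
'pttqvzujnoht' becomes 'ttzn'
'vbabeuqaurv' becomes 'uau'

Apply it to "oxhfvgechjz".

hhg

Looking at the pairs, the operation is to keep one character in every 3, starting at position 3 (positions 3rd, 6th, 9th, ...), then move the last character to the front.
Applying both steps to "oxhfvgechjz": "hgh", then "hhg".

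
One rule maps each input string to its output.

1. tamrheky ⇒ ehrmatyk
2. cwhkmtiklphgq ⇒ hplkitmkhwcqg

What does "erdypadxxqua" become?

Each output is the input with this applied: reverse the string, then move the first 2 characters to the end (rotate left by 2).
On "erdypadxxqua": the first step gives "auqxxdapydre", and the second then gives "qxxdapydreau".

qxxdapydreau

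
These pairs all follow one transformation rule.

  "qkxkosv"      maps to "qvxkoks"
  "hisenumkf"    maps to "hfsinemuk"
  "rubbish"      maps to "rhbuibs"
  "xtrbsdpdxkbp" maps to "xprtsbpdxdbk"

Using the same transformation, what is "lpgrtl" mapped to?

Looking at the pairs, the operation is to move the last character to the front, then swap each adjacent pair of characters (1↔2, 3↔4, ...).
Starting from "lpgrtl": after the first operation, "llpgrt"; after the second, "llgptr".

llgptr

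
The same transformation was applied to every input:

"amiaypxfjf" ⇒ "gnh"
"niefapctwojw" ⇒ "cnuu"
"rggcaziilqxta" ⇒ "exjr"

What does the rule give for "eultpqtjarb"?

The pattern: shift every letter 2 places backward in the alphabet (wrapping around), then keep one character in every 3, starting at position 3 (positions 3rd, 6th, 9th, ...).
"eultpqtjarb" → "joy".

joy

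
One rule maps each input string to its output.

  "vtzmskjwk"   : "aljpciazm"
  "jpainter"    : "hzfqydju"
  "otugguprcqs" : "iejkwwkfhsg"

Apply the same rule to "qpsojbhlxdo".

The rule is to shift every letter 10 places backward in the alphabet (wrapping around), then move the last character to the front.
Working it through for "qpsojbhlxdo": intermediate "gfiezrxbnte", final "egfiezrxbnt".

egfiezrxbnt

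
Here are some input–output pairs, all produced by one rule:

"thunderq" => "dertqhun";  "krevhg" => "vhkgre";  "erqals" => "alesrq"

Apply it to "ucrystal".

Looking at the pairs, the operation is to swap the first and last characters, then swap the front and back halves of the string.
On "ucrystal": the first step gives "lcrystau", and the second then gives "staulcry".

staulcry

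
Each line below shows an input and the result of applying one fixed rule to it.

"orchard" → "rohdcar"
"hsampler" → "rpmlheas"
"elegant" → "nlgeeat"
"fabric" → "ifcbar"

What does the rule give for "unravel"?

Each output is the input with this applied: sort the characters into reverse alphabetical order, then move the first character to the end.
So "unravel" becomes "urnleav".

urnleav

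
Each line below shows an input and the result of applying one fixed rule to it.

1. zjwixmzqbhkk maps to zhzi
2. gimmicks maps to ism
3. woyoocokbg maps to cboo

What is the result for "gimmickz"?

izm

In each case the input is transformed by: swap the front and back halves of the string, then keep one character in every 3, starting at position 1 (positions 1st, 4th, 7th, ...).
For "gimmickz", step one produces "ickzgimm"; step two turns that into "izm".
(Check on "zjwixmzqbhkk": → "zqbhkkzjwixm" → "zhzi" ✓)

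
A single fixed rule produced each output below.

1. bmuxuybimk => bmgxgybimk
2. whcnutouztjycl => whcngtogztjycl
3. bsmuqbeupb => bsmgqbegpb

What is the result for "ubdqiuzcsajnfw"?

The transformation: replace every "u" with "g".
On "ubdqiuzcsajnfw" that produces "gbdqigzcsajnfw".

gbdqigzcsajnfw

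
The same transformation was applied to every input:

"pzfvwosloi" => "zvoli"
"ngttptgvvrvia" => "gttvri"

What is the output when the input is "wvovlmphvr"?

Rule — keep every other character starting from the second (positions 2nd, 4th, 6th, ...).
So "wvovlmphvr" becomes "vvmhr".

vvmhr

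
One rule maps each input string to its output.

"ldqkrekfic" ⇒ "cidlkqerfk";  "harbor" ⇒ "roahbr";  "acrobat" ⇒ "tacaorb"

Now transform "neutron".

Rule — move the last 2 characters to the front (rotate right by 2), then swap each adjacent pair of characters (1↔2, 3↔4, ...).
Working it through for "neutron": intermediate "onneutr", final "noentur".

noentur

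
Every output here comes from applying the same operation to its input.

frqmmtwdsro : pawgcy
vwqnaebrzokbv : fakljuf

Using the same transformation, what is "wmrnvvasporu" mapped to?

gbfkzb

The pattern: keep every other character starting from the first (positions 1st, 3rd, 5th, ...), then shift every letter 10 places forward in the alphabet (wrapping around).
Starting from "wmrnvvasporu": after the first operation, "wrvapr"; after the second, "gbfkzb".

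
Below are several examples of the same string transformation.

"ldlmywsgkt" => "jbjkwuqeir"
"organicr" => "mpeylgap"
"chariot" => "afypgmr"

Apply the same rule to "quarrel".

osyppcj

The transformation: shift every letter 2 places backward in the alphabet (wrapping around).
Applying that to "quarrel" gives "osyppcj".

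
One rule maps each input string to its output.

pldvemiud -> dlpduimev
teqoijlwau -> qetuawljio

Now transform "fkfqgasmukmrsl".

fkflsrmkumsagq

The pattern: move the first 3 characters to the end (rotate left by 3), then reverse the string.
"fkfqgasmukmrsl" → "qgasmukmrslfkf" → "fkflsrmkumsagq".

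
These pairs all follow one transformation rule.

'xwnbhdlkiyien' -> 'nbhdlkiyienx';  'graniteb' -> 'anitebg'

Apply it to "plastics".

asticsp

The rule is to move the first 2 characters to the end (rotate left by 2), then delete the last character.
Working it through for "plastics": intermediate "asticspl", final "asticsp".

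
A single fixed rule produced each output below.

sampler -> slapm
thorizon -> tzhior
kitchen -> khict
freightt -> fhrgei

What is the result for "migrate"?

Each output is the input with this applied: delete the last 2 characters, then take characters alternately from the front and the back (1st, last, 2nd, 2nd-last, ...).
For "migrate", step one produces "migra"; step two turns that into "mairg".

mairg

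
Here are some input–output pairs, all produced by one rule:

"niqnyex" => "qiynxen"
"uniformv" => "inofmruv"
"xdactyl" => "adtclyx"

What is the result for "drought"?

orguthd

In each case the input is transformed by: move the first character to the end, then swap each adjacent pair of characters (1↔2, 3↔4, ...).
Working it through for "drought": intermediate "roughtd", final "orguthd".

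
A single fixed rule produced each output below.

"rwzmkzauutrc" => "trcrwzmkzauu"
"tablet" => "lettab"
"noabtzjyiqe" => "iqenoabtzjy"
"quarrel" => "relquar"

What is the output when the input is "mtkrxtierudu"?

udumtkrxtier

The rule is to move the last 3 characters to the front (rotate right by 3).
So "mtkrxtierudu" becomes "udumtkrxtier".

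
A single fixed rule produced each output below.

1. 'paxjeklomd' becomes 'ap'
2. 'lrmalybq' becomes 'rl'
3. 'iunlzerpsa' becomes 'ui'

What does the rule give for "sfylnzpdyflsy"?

fs

Each output is the input with this applied: reverse the string, then keep only the last 2 characters.
On "sfylnzpdyflsy": the first step gives "yslfydpznlyfs", and the second then gives "fs".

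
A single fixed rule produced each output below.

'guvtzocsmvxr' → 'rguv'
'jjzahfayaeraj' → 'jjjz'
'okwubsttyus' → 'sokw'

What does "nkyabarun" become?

nnky

The rule is to move the last character to the front, then keep only the first 4 characters.
For "nkyabarun", step one produces "nnkyabaru"; step two turns that into "nnky".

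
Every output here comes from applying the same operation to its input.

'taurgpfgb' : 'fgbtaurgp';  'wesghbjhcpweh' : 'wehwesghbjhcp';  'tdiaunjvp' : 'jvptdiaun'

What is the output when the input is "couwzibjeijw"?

Each output is the input with this applied: move the last 3 characters to the front (rotate right by 3).
Applying that to "couwzibjeijw" gives "ijwcouwzibje".

ijwcouwzibje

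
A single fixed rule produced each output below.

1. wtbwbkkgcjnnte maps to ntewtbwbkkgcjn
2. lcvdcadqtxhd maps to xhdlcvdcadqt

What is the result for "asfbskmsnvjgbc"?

gbcasfbskmsnvj

In each case the input is transformed by: move the last 3 characters to the front (rotate right by 3).
Doing the same to "asfbskmsnvjgbc": "gbcasfbskmsnvj".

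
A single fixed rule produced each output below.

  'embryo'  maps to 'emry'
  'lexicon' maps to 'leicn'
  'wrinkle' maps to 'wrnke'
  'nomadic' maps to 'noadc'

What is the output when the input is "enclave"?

In each case the input is transformed by: double every character, then keep one character in every 3, starting at position 1 (positions 1st, 4th, 7th, ...).
"enclave" → "eennccllaavvee" → "enlae".
(Check on "lexicon": → "lleexxiiccoonn" → "leicn" ✓)

enlae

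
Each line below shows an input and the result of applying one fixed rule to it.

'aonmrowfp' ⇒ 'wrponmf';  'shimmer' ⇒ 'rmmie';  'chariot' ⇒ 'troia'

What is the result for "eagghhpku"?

Each output is the input with this applied: delete the first 2 characters, then sort the characters into reverse alphabetical order.
On "eagghhpku": the first step gives "gghhpku", and the second then gives "upkhhgg".

upkhhgg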